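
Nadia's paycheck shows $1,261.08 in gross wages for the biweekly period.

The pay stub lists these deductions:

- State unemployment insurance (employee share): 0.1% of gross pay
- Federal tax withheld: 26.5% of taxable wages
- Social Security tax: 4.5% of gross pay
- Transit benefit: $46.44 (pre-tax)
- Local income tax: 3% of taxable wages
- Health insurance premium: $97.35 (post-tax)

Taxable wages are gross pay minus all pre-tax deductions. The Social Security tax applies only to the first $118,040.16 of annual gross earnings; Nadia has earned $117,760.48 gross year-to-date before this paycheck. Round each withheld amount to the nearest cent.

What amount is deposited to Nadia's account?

Transit benefit: $46.44
Taxable wages = $1,261.08 − $46.44 = $1,214.64
Local income tax: $1,214.64 × 0.03 = $36.44
Federal tax withheld: $1,214.64 × 0.265 = $321.88
Social Security tax: only $118,040.16 − $117,760.48 = $279.68 of this check is subject → $279.68 × 0.045 = $12.59
State unemployment insurance (employee share): $1,261.08 × 0.001 = $1.26
Health insurance premium: $97.35
Total deductions = $46.44 + $36.44 + $321.88 + $12.59 + $1.26 + $97.35 = $515.96
Net pay = $1,261.08 − $515.96 = $745.12

$745.12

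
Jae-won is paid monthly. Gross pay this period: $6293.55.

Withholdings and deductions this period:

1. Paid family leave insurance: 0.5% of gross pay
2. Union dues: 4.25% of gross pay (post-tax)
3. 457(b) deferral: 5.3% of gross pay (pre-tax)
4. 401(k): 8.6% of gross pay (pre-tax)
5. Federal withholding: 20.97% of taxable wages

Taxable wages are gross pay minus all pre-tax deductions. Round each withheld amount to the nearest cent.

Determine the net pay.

$3983.48

401(k): $6293.55 × 0.086 = $541.25
457(b) deferral: $6293.55 × 0.053 = $333.56
Pre-tax total = $541.25 + $333.56 = $874.81
Taxable wages = $6293.55 − $874.81 = $5418.74
Federal withholding: $5418.74 × 0.2097 = $1136.31
Paid family leave insurance: $6293.55 × 0.005 = $31.47
Union dues: $6293.55 × 0.0425 = $267.48
Total deductions = $541.25 + $333.56 + $1136.31 + $31.47 + $267.48 = $2310.07
Net pay = $6293.55 − $2310.07 = $3983.48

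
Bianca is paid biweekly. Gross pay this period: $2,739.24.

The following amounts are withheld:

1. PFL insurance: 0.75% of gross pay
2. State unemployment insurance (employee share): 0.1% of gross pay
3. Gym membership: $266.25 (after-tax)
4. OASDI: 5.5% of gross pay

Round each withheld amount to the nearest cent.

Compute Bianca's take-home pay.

OASDI: $2,739.24 × 0.055 = $150.66
State unemployment insurance (employee share): $2,739.24 × 0.001 = $2.74
PFL insurance: $2,739.24 × 0.0075 = $20.54
Gym membership: $266.25
Total deductions = $150.66 + $2.74 + $20.54 + $266.25 = $440.19
Net pay = $2,739.24 − $440.19 = $2,299.05

$2,299.05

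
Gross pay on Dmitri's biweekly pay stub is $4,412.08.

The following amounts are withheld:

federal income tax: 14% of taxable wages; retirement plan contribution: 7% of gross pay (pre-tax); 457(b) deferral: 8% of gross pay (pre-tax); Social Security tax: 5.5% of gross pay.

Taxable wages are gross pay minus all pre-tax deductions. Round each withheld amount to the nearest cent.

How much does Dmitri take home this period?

$2,982.56

Retirement plan contribution: $4,412.08 × 0.07 = $308.85
457(b) deferral: $4,412.08 × 0.08 = $352.97
Pre-tax total = $308.85 + $352.97 = $661.82
Taxable wages = $4,412.08 − $661.82 = $3,750.26
Federal income tax: $3,750.26 × 0.14 = $525.04
Social Security tax: $4,412.08 × 0.055 = $242.66
Total deductions = $308.85 + $352.97 + $525.04 + $242.66 = $1,429.52
Net pay = $4,412.08 − $1,429.52 = $2,982.56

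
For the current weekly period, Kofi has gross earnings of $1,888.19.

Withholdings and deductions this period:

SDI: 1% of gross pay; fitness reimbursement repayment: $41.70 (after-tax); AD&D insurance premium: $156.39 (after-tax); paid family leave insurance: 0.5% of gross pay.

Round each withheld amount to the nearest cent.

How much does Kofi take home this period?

$1,661.78

Paid family leave insurance: $1,888.19 × 0.005 = $9.44
SDI: $1,888.19 × 0.01 = $18.88
AD&D insurance premium: $156.39
Fitness reimbursement repayment: $41.70
Total deductions = $9.44 + $18.88 + $156.39 + $41.70 = $226.41
Net pay = $1,888.19 − $226.41 = $1,661.78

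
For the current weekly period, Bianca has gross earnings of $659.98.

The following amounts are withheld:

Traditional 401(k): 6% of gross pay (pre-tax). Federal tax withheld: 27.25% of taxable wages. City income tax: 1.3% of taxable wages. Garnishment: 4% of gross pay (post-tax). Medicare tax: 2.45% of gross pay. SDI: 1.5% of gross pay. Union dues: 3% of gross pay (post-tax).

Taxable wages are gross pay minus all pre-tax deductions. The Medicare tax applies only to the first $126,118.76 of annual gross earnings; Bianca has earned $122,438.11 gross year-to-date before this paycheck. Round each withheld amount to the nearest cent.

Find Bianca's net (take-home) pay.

$371.00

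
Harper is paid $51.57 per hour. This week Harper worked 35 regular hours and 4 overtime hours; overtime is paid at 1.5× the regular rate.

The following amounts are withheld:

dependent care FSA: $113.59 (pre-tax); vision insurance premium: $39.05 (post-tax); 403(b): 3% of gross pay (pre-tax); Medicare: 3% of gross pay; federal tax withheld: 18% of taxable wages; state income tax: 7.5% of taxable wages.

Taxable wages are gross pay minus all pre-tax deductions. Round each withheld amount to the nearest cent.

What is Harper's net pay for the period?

$1,340.85

Regular pay: 35 × $51.57 = $1,804.95
Overtime pay: 4 × $51.57 × 1.5 = $309.42
Gross pay = $1,804.95 + $309.42 = $2,114.37
403(b): $2,114.37 × 0.03 = $63.43
Dependent care FSA: $113.59
Pre-tax total = $63.43 + $113.59 = $177.02
Taxable wages = $2,114.37 − $177.02 = $1,937.35
State income tax: $1,937.35 × 0.075 = $145.30
Federal tax withheld: $1,937.35 × 0.18 = $348.72
Medicare: $2,114.37 × 0.03 = $63.43
Vision insurance premium: $39.05
Total deductions = $63.43 + $113.59 + $145.30 + $348.72 + $63.43 + $39.05 = $773.52
Net pay = $2,114.37 − $773.52 = $1,340.85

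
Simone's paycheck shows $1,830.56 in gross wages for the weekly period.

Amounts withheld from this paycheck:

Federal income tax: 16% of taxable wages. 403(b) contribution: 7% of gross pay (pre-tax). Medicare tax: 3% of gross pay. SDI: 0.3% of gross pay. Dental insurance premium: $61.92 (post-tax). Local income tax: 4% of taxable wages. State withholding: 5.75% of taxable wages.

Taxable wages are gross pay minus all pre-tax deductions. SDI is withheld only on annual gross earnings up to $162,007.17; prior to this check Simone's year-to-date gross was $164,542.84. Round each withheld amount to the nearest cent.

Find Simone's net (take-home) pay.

403(b) contribution: $1,830.56 × 0.07 = $128.14
Taxable wages = $1,830.56 − $128.14 = $1,702.42
Federal income tax: $1,702.42 × 0.16 = $272.39
State withholding: $1,702.42 × 0.0575 = $97.89
Local income tax: $1,702.42 × 0.04 = $68.10
Medicare tax: $1,830.56 × 0.03 = $54.92
SDI: annual cap $162,007.17 already reached (YTD $164,542.84), so $0.00
Dental insurance premium: $61.92
Total deductions = $128.14 + $272.39 + $97.89 + $68.10 + $54.92 + $0.00 + $61.92 = $683.36
Net pay = $1,830.56 − $683.36 = $1,147.20

$1,147.20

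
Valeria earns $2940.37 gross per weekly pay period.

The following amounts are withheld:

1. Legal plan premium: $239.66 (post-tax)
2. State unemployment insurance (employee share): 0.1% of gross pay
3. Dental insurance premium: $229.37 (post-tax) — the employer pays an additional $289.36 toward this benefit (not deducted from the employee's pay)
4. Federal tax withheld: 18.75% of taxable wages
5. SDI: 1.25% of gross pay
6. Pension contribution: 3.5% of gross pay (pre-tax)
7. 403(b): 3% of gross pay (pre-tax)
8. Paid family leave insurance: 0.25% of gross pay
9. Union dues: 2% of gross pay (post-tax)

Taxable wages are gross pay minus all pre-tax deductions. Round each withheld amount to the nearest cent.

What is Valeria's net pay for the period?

403(b): $2940.37 × 0.03 = $88.21
Pension contribution: $2940.37 × 0.035 = $102.91
Pre-tax total = $88.21 + $102.91 = $191.12
Taxable wages = $2940.37 − $191.12 = $2749.25
Federal tax withheld: $2749.25 × 0.1875 = $515.48
State unemployment insurance (employee share): $2940.37 × 0.001 = $2.94
SDI: $2940.37 × 0.0125 = $36.75
Paid family leave insurance: $2940.37 × 0.0025 = $7.35
Dental insurance premium: $229.37
Legal plan premium: $239.66
Union dues: $2940.37 × 0.02 = $58.81
(Employer's $289.36 toward dental insurance premium is not withheld from the employee.)
Total deductions = $88.21 + $102.91 + $515.48 + $2.94 + $36.75 + $7.35 + $229.37 + $239.66 + $58.81 = $1281.48
Net pay = $2940.37 − $1281.48 = $1658.89

$1658.89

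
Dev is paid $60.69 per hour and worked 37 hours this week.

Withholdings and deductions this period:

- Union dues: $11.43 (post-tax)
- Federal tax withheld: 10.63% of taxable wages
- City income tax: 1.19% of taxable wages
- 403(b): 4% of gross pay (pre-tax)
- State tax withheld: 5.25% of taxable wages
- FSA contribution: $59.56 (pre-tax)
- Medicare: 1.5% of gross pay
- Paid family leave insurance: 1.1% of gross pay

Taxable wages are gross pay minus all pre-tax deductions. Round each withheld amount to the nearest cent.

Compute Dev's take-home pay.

Gross pay: 37 × $60.69 = $2245.53
403(b): $2245.53 × 0.04 = $89.82
FSA contribution: $59.56
Pre-tax total = $89.82 + $59.56 = $149.38
Taxable wages = $2245.53 − $149.38 = $2096.15
Federal tax withheld: $2096.15 × 0.1063 = $222.82
City income tax: $2096.15 × 0.0119 = $24.94
State tax withheld: $2096.15 × 0.0525 = $110.05
Paid family leave insurance: $2245.53 × 0.011 = $24.70
Medicare: $2245.53 × 0.015 = $33.68
Union dues: $11.43
Total deductions = $89.82 + $59.56 + $222.82 + $24.94 + $110.05 + $24.70 + $33.68 + $11.43 = $577.00
Net pay = $2245.53 − $577.00 = $1668.53

$1668.53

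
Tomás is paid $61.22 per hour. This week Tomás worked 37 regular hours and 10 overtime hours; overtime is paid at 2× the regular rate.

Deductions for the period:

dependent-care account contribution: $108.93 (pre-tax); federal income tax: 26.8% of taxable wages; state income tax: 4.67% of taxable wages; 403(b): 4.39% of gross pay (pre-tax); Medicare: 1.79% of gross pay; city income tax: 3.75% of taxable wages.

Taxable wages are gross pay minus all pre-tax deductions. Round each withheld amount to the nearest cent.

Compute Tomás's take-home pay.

$2,028.26

Regular pay: 37 × $61.22 = $2,265.14
Overtime pay: 10 × $61.22 × 2 = $1,224.40
Gross pay = $2,265.14 + $1,224.40 = $3,489.54
Dependent-care account contribution: $108.93
403(b): $3,489.54 × 0.0439 = $153.19
Pre-tax total = $108.93 + $153.19 = $262.12
Taxable wages = $3,489.54 − $262.12 = $3,227.42
State income tax: $3,227.42 × 0.0467 = $150.72
Federal income tax: $3,227.42 × 0.268 = $864.95
City income tax: $3,227.42 × 0.0375 = $121.03
Medicare: $3,489.54 × 0.0179 = $62.46
Total deductions = $108.93 + $153.19 + $150.72 + $864.95 + $121.03 + $62.46 = $1,461.28
Net pay = $3,489.54 − $1,461.28 = $2,028.26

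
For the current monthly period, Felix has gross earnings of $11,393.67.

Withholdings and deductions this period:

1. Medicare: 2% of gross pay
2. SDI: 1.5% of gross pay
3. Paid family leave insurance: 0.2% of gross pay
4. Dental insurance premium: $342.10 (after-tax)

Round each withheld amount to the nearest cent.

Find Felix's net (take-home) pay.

Paid family leave insurance: $11,393.67 × 0.002 = $22.79
SDI: $11,393.67 × 0.015 = $170.91
Medicare: $11,393.67 × 0.02 = $227.87
Dental insurance premium: $342.10
Total deductions = $22.79 + $170.91 + $227.87 + $342.10 = $763.67
Net pay = $11,393.67 − $763.67 = $10,630.00

$10,630.00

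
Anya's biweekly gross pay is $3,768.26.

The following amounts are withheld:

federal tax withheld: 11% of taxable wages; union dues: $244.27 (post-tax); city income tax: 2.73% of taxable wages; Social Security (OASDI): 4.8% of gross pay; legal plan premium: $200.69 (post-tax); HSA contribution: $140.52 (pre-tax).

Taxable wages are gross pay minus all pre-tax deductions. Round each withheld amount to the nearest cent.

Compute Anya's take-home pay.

$2,503.81

HSA contribution: $140.52
Taxable wages = $3,768.26 − $140.52 = $3,627.74
Federal tax withheld: $3,627.74 × 0.11 = $399.05
City income tax: $3,627.74 × 0.0273 = $99.04
Social Security (OASDI): $3,768.26 × 0.048 = $180.88
Union dues: $244.27
Legal plan premium: $200.69
Total deductions = $140.52 + $399.05 + $99.04 + $180.88 + $244.27 + $200.69 = $1,264.45
Net pay = $3,768.26 − $1,264.45 = $2,503.81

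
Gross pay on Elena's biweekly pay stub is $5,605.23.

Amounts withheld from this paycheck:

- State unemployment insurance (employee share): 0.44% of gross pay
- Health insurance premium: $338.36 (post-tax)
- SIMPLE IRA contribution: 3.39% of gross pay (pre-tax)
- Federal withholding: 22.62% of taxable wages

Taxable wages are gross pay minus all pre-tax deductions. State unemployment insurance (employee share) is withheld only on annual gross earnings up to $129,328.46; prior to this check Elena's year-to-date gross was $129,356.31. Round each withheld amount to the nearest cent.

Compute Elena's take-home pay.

$3,851.93

SIMPLE IRA contribution: $5,605.23 × 0.0339 = $190.02
Taxable wages = $5,605.23 − $190.02 = $5,415.21
Federal withholding: $5,415.21 × 0.2262 = $1,224.92
State unemployment insurance (employee share): annual cap $129,328.46 already reached (YTD $129,356.31), so $0.00
Health insurance premium: $338.36
Total deductions = $190.02 + $1,224.92 + $0.00 + $338.36 = $1,753.30
Net pay = $5,605.23 − $1,753.30 = $3,851.93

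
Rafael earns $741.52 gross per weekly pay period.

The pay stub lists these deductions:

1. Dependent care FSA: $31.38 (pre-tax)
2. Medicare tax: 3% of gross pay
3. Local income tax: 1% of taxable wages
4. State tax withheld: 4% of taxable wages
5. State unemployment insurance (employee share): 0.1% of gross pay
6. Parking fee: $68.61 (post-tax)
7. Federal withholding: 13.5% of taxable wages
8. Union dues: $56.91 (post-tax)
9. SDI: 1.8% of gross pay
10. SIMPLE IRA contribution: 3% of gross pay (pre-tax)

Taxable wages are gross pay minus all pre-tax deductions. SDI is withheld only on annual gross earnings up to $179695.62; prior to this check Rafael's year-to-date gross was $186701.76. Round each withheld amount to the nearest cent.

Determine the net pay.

$412.11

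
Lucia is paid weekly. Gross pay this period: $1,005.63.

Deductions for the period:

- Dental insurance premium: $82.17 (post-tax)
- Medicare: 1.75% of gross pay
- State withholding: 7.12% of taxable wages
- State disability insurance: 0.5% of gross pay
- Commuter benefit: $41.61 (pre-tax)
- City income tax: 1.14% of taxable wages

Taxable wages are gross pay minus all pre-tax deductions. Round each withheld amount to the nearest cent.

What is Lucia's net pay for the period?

$779.59

Commuter benefit: $41.61
Taxable wages = $1,005.63 − $41.61 = $964.02
State withholding: $964.02 × 0.0712 = $68.64
City income tax: $964.02 × 0.0114 = $10.99
Medicare: $1,005.63 × 0.0175 = $17.60
State disability insurance: $1,005.63 × 0.005 = $5.03
Dental insurance premium: $82.17
Total deductions = $41.61 + $68.64 + $10.99 + $17.60 + $5.03 + $82.17 = $226.04
Net pay = $1,005.63 − $226.04 = $779.59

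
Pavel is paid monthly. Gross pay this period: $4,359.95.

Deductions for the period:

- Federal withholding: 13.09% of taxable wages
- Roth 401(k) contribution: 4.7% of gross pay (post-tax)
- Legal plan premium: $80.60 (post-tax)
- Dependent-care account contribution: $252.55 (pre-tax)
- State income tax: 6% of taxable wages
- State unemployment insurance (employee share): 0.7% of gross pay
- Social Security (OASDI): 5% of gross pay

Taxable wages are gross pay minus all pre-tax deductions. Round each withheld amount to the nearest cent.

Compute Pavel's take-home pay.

Dependent-care account contribution: $252.55
Taxable wages = $4,359.95 − $252.55 = $4,107.40
Federal withholding: $4,107.40 × 0.1309 = $537.66
State income tax: $4,107.40 × 0.06 = $246.44
Social Security (OASDI): $4,359.95 × 0.05 = $218.00
State unemployment insurance (employee share): $4,359.95 × 0.007 = $30.52
Roth 401(k) contribution: $4,359.95 × 0.047 = $204.92
Legal plan premium: $80.60
Total deductions = $252.55 + $537.66 + $246.44 + $218.00 + $30.52 + $204.92 + $80.60 = $1,570.69
Net pay = $4,359.95 − $1,570.69 = $2,789.26

$2,789.26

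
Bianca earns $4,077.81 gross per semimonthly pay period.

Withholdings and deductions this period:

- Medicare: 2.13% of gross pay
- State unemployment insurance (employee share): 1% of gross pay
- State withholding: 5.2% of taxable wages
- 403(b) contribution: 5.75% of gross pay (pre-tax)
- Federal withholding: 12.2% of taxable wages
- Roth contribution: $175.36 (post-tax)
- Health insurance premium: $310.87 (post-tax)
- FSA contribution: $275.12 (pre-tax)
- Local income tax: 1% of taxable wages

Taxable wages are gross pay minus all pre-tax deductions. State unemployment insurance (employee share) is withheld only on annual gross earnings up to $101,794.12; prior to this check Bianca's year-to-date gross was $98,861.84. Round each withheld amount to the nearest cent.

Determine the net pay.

$2,309.26

FSA contribution: $275.12
403(b) contribution: $4,077.81 × 0.0575 = $234.47
Pre-tax total = $275.12 + $234.47 = $509.59
Taxable wages = $4,077.81 − $509.59 = $3,568.22
Local income tax: $3,568.22 × 0.01 = $35.68
State withholding: $3,568.22 × 0.052 = $185.55
Federal withholding: $3,568.22 × 0.122 = $435.32
State unemployment insurance (employee share): only $101,794.12 − $98,861.84 = $2,932.28 of this check is subject → $2,932.28 × 0.01 = $29.32
Medicare: $4,077.81 × 0.0213 = $86.86
Health insurance premium: $310.87
Roth contribution: $175.36
Total deductions = $275.12 + $234.47 + $35.68 + $185.55 + $435.32 + $29.32 + $86.86 + $310.87 + $175.36 = $1,768.55
Net pay = $4,077.81 − $1,768.55 = $2,309.26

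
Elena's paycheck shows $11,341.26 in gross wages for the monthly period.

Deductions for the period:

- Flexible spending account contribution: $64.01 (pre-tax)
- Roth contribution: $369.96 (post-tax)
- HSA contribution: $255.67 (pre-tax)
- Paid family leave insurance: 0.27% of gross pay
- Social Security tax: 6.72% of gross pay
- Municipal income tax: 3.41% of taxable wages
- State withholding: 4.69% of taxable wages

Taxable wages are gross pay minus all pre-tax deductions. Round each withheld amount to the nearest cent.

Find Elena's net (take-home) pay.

HSA contribution: $255.67
Flexible spending account contribution: $64.01
Pre-tax total = $255.67 + $64.01 = $319.68
Taxable wages = $11,341.26 − $319.68 = $11,021.58
Municipal income tax: $11,021.58 × 0.0341 = $375.84
State withholding: $11,021.58 × 0.0469 = $516.91
Social Security tax: $11,341.26 × 0.0672 = $762.13
Paid family leave insurance: $11,341.26 × 0.0027 = $30.62
Roth contribution: $369.96
Total deductions = $255.67 + $64.01 + $375.84 + $516.91 + $762.13 + $30.62 + $369.96 = $2,375.14
Net pay = $11,341.26 − $2,375.14 = $8,966.12

$8,966.12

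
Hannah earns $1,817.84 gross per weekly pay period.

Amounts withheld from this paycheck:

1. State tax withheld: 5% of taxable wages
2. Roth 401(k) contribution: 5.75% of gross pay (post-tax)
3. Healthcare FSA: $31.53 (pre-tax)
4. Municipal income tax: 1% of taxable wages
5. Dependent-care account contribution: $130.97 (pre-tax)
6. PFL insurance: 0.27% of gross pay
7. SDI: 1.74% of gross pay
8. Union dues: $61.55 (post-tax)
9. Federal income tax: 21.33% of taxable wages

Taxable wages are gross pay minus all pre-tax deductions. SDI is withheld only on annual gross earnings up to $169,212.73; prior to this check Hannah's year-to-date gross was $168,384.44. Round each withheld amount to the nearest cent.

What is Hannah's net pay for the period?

$1,017.54

Healthcare FSA: $31.53
Dependent-care account contribution: $130.97
Pre-tax total = $31.53 + $130.97 = $162.50
Taxable wages = $1,817.84 − $162.50 = $1,655.34
Federal income tax: $1,655.34 × 0.2133 = $353.08
Municipal income tax: $1,655.34 × 0.01 = $16.55
State tax withheld: $1,655.34 × 0.05 = $82.77
PFL insurance: $1,817.84 × 0.0027 = $4.91
SDI: only $169,212.73 − $168,384.44 = $828.29 of this check is subject → $828.29 × 0.0174 = $14.41
Roth 401(k) contribution: $1,817.84 × 0.0575 = $104.53
Union dues: $61.55
Total deductions = $31.53 + $130.97 + $353.08 + $16.55 + $82.77 + $4.91 + $14.41 + $104.53 + $61.55 = $800.30
Net pay = $1,817.84 − $800.30 = $1,017.54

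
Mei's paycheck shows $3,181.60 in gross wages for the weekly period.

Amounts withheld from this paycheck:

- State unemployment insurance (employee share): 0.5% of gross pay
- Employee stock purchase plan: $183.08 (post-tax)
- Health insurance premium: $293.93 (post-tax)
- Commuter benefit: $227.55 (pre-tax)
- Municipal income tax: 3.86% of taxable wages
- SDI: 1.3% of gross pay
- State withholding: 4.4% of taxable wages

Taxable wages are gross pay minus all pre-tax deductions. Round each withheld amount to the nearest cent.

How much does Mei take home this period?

$2,175.76

Commuter benefit: $227.55
Taxable wages = $3,181.60 − $227.55 = $2,954.05
Municipal income tax: $2,954.05 × 0.0386 = $114.03
State withholding: $2,954.05 × 0.044 = $129.98
SDI: $3,181.60 × 0.013 = $41.36
State unemployment insurance (employee share): $3,181.60 × 0.005 = $15.91
Employee stock purchase plan: $183.08
Health insurance premium: $293.93
Total deductions = $227.55 + $114.03 + $129.98 + $41.36 + $15.91 + $183.08 + $293.93 = $1,005.84
Net pay = $3,181.60 − $1,005.84 = $2,175.76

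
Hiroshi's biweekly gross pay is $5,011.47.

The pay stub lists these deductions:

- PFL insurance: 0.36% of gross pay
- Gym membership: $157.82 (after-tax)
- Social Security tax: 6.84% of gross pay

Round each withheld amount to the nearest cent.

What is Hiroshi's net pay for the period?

$4,492.83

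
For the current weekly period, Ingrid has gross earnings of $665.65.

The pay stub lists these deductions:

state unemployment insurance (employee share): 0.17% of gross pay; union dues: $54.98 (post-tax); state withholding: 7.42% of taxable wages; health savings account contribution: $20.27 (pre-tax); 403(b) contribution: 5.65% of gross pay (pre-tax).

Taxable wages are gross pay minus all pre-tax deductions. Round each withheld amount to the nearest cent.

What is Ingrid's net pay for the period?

403(b) contribution: $665.65 × 0.0565 = $37.61
Health savings account contribution: $20.27
Pre-tax total = $37.61 + $20.27 = $57.88
Taxable wages = $665.65 − $57.88 = $607.77
State withholding: $607.77 × 0.0742 = $45.10
State unemployment insurance (employee share): $665.65 × 0.0017 = $1.13
Union dues: $54.98
Total deductions = $37.61 + $20.27 + $45.10 + $1.13 + $54.98 = $159.09
Net pay = $665.65 − $159.09 = $506.56

$506.56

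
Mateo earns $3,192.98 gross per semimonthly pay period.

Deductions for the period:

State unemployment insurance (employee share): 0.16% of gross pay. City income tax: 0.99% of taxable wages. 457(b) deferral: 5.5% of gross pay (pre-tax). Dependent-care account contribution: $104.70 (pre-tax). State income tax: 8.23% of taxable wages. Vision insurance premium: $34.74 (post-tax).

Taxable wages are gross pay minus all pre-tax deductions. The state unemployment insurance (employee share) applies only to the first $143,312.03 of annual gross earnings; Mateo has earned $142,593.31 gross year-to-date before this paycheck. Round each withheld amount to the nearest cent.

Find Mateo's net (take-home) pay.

$2,608.23

457(b) deferral: $3,192.98 × 0.055 = $175.61
Dependent-care account contribution: $104.70
Pre-tax total = $175.61 + $104.70 = $280.31
Taxable wages = $3,192.98 − $280.31 = $2,912.67
City income tax: $2,912.67 × 0.0099 = $28.84
State income tax: $2,912.67 × 0.0823 = $239.71
State unemployment insurance (employee share): only $143,312.03 − $142,593.31 = $718.72 of this check is subject → $718.72 × 0.0016 = $1.15
Vision insurance premium: $34.74
Total deductions = $175.61 + $104.70 + $28.84 + $239.71 + $1.15 + $34.74 = $584.75
Net pay = $3,192.98 − $584.75 = $2,608.23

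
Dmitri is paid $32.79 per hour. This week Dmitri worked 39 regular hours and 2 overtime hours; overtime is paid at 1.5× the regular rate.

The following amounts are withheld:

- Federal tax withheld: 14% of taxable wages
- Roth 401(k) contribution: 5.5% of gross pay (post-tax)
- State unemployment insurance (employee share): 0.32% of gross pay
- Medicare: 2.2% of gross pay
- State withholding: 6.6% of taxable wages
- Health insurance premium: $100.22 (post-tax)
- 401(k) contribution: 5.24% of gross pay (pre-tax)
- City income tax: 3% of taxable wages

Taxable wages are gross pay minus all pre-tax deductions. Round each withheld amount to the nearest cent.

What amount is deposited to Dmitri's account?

$786.37

Regular pay: 39 × $32.79 = $1,278.81
Overtime pay: 2 × $32.79 × 1.5 = $98.37
Gross pay = $1,278.81 + $98.37 = $1,377.18
401(k) contribution: $1,377.18 × 0.0524 = $72.16
Taxable wages = $1,377.18 − $72.16 = $1,305.02
Federal tax withheld: $1,305.02 × 0.14 = $182.70
State withholding: $1,305.02 × 0.066 = $86.13
City income tax: $1,305.02 × 0.03 = $39.15
State unemployment insurance (employee share): $1,377.18 × 0.0032 = $4.41
Medicare: $1,377.18 × 0.022 = $30.30
Roth 401(k) contribution: $1,377.18 × 0.055 = $75.74
Health insurance premium: $100.22
Total deductions = $72.16 + $182.70 + $86.13 + $39.15 + $4.41 + $30.30 + $75.74 + $100.22 = $590.81
Net pay = $1,377.18 − $590.81 = $786.37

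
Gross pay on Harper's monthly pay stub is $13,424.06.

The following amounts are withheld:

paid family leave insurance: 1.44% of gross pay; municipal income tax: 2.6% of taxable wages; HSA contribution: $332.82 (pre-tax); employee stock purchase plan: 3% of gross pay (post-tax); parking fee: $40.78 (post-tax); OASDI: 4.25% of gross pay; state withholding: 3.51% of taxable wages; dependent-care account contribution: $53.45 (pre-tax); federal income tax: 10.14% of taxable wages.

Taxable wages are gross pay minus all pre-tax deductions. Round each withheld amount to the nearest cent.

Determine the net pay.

$9,711.82

HSA contribution: $332.82
Dependent-care account contribution: $53.45
Pre-tax total = $332.82 + $53.45 = $386.27
Taxable wages = $13,424.06 − $386.27 = $13,037.79
Federal income tax: $13,037.79 × 0.1014 = $1,322.03
Municipal income tax: $13,037.79 × 0.026 = $338.98
State withholding: $13,037.79 × 0.0351 = $457.63
OASDI: $13,424.06 × 0.0425 = $570.52
Paid family leave insurance: $13,424.06 × 0.0144 = $193.31
Parking fee: $40.78
Employee stock purchase plan: $13,424.06 × 0.03 = $402.72
Total deductions = $332.82 + $53.45 + $1,322.03 + $338.98 + $457.63 + $570.52 + $193.31 + $40.78 + $402.72 = $3,712.24
Net pay = $13,424.06 − $3,712.24 = $9,711.82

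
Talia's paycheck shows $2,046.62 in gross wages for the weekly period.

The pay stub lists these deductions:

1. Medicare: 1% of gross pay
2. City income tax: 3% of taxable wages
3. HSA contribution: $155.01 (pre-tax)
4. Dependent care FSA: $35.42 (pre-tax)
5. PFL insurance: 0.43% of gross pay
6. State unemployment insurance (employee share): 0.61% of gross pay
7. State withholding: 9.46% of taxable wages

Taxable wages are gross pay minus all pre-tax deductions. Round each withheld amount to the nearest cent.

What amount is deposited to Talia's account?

$1,583.15

Dependent care FSA: $35.42
HSA contribution: $155.01
Pre-tax total = $35.42 + $155.01 = $190.43
Taxable wages = $2,046.62 − $190.43 = $1,856.19
City income tax: $1,856.19 × 0.03 = $55.69
State withholding: $1,856.19 × 0.0946 = $175.60
PFL insurance: $2,046.62 × 0.0043 = $8.80
State unemployment insurance (employee share): $2,046.62 × 0.0061 = $12.48
Medicare: $2,046.62 × 0.01 = $20.47
Total deductions = $35.42 + $155.01 + $55.69 + $175.60 + $8.80 + $12.48 + $20.47 = $463.47
Net pay = $2,046.62 − $463.47 = $1,583.15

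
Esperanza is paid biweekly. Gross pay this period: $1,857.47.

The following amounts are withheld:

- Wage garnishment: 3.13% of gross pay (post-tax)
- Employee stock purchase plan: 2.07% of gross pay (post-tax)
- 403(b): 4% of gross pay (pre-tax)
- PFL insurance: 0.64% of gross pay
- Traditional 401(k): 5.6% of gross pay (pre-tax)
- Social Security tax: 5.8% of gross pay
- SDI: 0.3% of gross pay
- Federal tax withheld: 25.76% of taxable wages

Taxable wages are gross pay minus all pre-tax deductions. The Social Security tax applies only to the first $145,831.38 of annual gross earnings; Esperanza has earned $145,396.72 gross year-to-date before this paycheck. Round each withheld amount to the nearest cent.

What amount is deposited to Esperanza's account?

Traditional 401(k): $1,857.47 × 0.056 = $104.02
403(b): $1,857.47 × 0.04 = $74.30
Pre-tax total = $104.02 + $74.30 = $178.32
Taxable wages = $1,857.47 − $178.32 = $1,679.15
Federal tax withheld: $1,679.15 × 0.2576 = $432.55
Social Security tax: only $145,831.38 − $145,396.72 = $434.66 of this check is subject → $434.66 × 0.058 = $25.21
SDI: $1,857.47 × 0.003 = $5.57
PFL insurance: $1,857.47 × 0.0064 = $11.89
Wage garnishment: $1,857.47 × 0.0313 = $58.14
Employee stock purchase plan: $1,857.47 × 0.0207 = $38.45
Total deductions = $104.02 + $74.30 + $432.55 + $25.21 + $5.57 + $11.89 + $58.14 + $38.45 = $750.13
Net pay = $1,857.47 − $750.13 = $1,107.34

$1,107.34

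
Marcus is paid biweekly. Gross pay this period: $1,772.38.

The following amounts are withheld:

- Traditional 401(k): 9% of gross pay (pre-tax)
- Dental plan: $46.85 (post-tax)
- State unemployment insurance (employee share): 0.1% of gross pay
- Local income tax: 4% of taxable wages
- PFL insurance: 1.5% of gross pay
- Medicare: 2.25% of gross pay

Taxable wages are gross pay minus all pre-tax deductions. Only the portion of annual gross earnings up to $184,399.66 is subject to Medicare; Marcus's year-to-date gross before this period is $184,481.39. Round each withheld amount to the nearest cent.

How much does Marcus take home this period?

Traditional 401(k): $1,772.38 × 0.09 = $159.51
Taxable wages = $1,772.38 − $159.51 = $1,612.87
Local income tax: $1,612.87 × 0.04 = $64.51
Medicare: annual cap $184,399.66 already reached (YTD $184,481.39), so $0.00
PFL insurance: $1,772.38 × 0.015 = $26.59
State unemployment insurance (employee share): $1,772.38 × 0.001 = $1.77
Dental plan: $46.85
Total deductions = $159.51 + $64.51 + $0.00 + $26.59 + $1.77 + $46.85 = $299.23
Net pay = $1,772.38 − $299.23 = $1,473.15

$1,473.15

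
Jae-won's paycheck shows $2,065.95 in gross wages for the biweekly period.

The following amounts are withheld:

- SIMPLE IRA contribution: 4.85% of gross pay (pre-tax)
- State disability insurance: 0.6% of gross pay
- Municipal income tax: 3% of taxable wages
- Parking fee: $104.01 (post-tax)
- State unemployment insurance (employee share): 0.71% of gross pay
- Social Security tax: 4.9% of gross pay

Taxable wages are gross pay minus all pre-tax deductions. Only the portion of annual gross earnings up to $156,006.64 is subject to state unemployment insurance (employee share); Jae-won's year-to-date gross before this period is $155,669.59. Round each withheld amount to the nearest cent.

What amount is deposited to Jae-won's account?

SIMPLE IRA contribution: $2,065.95 × 0.0485 = $100.20
Taxable wages = $2,065.95 − $100.20 = $1,965.75
Municipal income tax: $1,965.75 × 0.03 = $58.97
Social Security tax: $2,065.95 × 0.049 = $101.23
State disability insurance: $2,065.95 × 0.006 = $12.40
State unemployment insurance (employee share): only $156,006.64 − $155,669.59 = $337.05 of this check is subject → $337.05 × 0.0071 = $2.39
Parking fee: $104.01
Total deductions = $100.20 + $58.97 + $101.23 + $12.40 + $2.39 + $104.01 = $379.20
Net pay = $2,065.95 − $379.20 = $1,686.75

$1,686.75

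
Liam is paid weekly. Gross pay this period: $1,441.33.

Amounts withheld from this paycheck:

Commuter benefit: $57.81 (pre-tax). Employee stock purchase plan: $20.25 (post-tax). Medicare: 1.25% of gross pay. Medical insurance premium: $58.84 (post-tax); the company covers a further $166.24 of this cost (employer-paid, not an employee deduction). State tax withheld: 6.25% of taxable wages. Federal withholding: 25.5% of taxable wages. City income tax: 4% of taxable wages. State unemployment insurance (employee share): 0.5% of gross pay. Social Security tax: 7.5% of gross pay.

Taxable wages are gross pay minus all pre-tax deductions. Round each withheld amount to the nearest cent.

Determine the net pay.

Commuter benefit: $57.81
Taxable wages = $1,441.33 − $57.81 = $1,383.52
Federal withholding: $1,383.52 × 0.255 = $352.80
City income tax: $1,383.52 × 0.04 = $55.34
State tax withheld: $1,383.52 × 0.0625 = $86.47
Social Security tax: $1,441.33 × 0.075 = $108.10
State unemployment insurance (employee share): $1,441.33 × 0.005 = $7.21
Medicare: $1,441.33 × 0.0125 = $18.02
Employee stock purchase plan: $20.25
Medical insurance premium: $58.84
(Employer's $166.24 toward medical insurance premium is not withheld from the employee.)
Total deductions = $57.81 + $352.80 + $55.34 + $86.47 + $108.10 + $7.21 + $18.02 + $20.25 + $58.84 = $764.84
Net pay = $1,441.33 − $764.84 = $676.49

$676.49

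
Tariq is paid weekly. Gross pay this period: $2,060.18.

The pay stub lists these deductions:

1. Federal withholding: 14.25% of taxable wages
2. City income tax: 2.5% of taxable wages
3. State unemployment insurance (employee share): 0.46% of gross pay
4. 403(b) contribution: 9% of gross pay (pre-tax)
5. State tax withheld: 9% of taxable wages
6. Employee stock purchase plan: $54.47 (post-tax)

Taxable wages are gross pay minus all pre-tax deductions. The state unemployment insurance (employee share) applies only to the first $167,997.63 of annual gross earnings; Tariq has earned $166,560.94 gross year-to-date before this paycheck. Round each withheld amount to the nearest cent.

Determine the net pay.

$1,330.93

403(b) contribution: $2,060.18 × 0.09 = $185.42
Taxable wages = $2,060.18 − $185.42 = $1,874.76
City income tax: $1,874.76 × 0.025 = $46.87
State tax withheld: $1,874.76 × 0.09 = $168.73
Federal withholding: $1,874.76 × 0.1425 = $267.15
State unemployment insurance (employee share): only $167,997.63 − $166,560.94 = $1,436.69 of this check is subject → $1,436.69 × 0.0046 = $6.61
Employee stock purchase plan: $54.47
Total deductions = $185.42 + $46.87 + $168.73 + $267.15 + $6.61 + $54.47 = $729.25
Net pay = $2,060.18 − $729.25 = $1,330.93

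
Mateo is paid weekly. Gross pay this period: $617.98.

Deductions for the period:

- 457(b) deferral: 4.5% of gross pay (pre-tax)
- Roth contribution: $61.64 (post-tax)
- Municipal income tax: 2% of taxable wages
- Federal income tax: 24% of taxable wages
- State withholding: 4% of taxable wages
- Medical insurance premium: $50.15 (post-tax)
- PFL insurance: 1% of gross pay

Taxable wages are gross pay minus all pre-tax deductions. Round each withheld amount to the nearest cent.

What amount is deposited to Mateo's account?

$295.15

457(b) deferral: $617.98 × 0.045 = $27.81
Taxable wages = $617.98 − $27.81 = $590.17
Federal income tax: $590.17 × 0.24 = $141.64
Municipal income tax: $590.17 × 0.02 = $11.80
State withholding: $590.17 × 0.04 = $23.61
PFL insurance: $617.98 × 0.01 = $6.18
Roth contribution: $61.64
Medical insurance premium: $50.15
Total deductions = $27.81 + $141.64 + $11.80 + $23.61 + $6.18 + $61.64 + $50.15 = $322.83
Net pay = $617.98 − $322.83 = $295.15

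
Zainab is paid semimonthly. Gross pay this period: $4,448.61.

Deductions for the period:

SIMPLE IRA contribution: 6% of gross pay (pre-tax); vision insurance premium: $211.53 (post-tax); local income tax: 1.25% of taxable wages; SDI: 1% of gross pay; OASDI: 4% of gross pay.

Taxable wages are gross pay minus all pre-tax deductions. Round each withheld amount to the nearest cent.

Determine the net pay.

SIMPLE IRA contribution: $4,448.61 × 0.06 = $266.92
Taxable wages = $4,448.61 − $266.92 = $4,181.69
Local income tax: $4,181.69 × 0.0125 = $52.27
SDI: $4,448.61 × 0.01 = $44.49
OASDI: $4,448.61 × 0.04 = $177.94
Vision insurance premium: $211.53
Total deductions = $266.92 + $52.27 + $44.49 + $177.94 + $211.53 = $753.15
Net pay = $4,448.61 − $753.15 = $3,695.46

$3,695.46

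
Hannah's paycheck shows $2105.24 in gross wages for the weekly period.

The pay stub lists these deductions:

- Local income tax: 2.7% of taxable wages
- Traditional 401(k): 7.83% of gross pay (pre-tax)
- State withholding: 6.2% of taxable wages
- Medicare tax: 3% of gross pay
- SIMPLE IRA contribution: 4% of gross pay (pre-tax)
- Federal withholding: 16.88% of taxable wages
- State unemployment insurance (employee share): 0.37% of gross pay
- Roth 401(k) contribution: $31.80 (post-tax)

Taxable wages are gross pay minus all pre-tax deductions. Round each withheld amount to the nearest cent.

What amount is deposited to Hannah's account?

SIMPLE IRA contribution: $2105.24 × 0.04 = $84.21
Traditional 401(k): $2105.24 × 0.0783 = $164.84
Pre-tax total = $84.21 + $164.84 = $249.05
Taxable wages = $2105.24 − $249.05 = $1856.19
State withholding: $1856.19 × 0.062 = $115.08
Federal withholding: $1856.19 × 0.1688 = $313.32
Local income tax: $1856.19 × 0.027 = $50.12
Medicare tax: $2105.24 × 0.03 = $63.16
State unemployment insurance (employee share): $2105.24 × 0.0037 = $7.79
Roth 401(k) contribution: $31.80
Total deductions = $84.21 + $164.84 + $115.08 + $313.32 + $50.12 + $63.16 + $7.79 + $31.80 = $830.32
Net pay = $2105.24 − $830.32 = $1274.92

$1274.92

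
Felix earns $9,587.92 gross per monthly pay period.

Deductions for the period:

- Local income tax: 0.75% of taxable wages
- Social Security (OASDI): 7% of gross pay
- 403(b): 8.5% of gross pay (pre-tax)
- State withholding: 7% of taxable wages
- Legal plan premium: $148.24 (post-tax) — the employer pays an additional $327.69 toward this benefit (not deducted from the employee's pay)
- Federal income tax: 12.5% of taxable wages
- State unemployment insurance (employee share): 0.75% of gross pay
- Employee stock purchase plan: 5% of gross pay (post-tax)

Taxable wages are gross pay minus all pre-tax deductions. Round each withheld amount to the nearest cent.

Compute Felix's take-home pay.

403(b): $9,587.92 × 0.085 = $814.97
Taxable wages = $9,587.92 − $814.97 = $8,772.95
Federal income tax: $8,772.95 × 0.125 = $1,096.62
State withholding: $8,772.95 × 0.07 = $614.11
Local income tax: $8,772.95 × 0.0075 = $65.80
Social Security (OASDI): $9,587.92 × 0.07 = $671.15
State unemployment insurance (employee share): $9,587.92 × 0.0075 = $71.91
Employee stock purchase plan: $9,587.92 × 0.05 = $479.40
Legal plan premium: $148.24
(Employer's $327.69 toward legal plan premium is not withheld from the employee.)
Total deductions = $814.97 + $1,096.62 + $614.11 + $65.80 + $671.15 + $71.91 + $479.40 + $148.24 = $3,962.20
Net pay = $9,587.92 − $3,962.20 = $5,625.72

$5,625.72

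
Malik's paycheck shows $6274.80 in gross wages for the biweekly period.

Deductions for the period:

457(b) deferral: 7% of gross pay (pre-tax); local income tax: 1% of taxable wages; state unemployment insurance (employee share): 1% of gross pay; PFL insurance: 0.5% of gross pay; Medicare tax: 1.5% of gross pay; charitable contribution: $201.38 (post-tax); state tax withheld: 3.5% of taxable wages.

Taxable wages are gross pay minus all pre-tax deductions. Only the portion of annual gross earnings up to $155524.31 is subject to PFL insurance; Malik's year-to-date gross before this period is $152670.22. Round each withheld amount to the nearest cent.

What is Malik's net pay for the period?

$5200.44

457(b) deferral: $6274.80 × 0.07 = $439.24
Taxable wages = $6274.80 − $439.24 = $5835.56
Local income tax: $5835.56 × 0.01 = $58.36
State tax withheld: $5835.56 × 0.035 = $204.24
Medicare tax: $6274.80 × 0.015 = $94.12
PFL insurance: only $155524.31 − $152670.22 = $2854.09 of this check is subject → $2854.09 × 0.005 = $14.27
State unemployment insurance (employee share): $6274.80 × 0.01 = $62.75
Charitable contribution: $201.38
Total deductions = $439.24 + $58.36 + $204.24 + $94.12 + $14.27 + $62.75 + $201.38 = $1074.36
Net pay = $6274.80 − $1074.36 = $5200.44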